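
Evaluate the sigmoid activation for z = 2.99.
0.9521

sigmoid(2.99) = 1/(1 + e^(-2.99)) = 1/(1 + 0.05029) = 0.9521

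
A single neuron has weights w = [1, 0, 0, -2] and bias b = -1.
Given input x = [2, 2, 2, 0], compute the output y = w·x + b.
y = 1

y = (1)(2) + (0)(2) + (0)(2) + (-2)(0) + -1 = 1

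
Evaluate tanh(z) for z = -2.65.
-0.9901

tanh(-2.65) = (e^(-2.65) - e^(2.65))/(e^(-2.65) + e^(2.65)) = -0.9901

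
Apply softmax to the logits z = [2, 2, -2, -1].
p = [0.4835, 0.4835, 0.0089, 0.0241]

exp(z) = [7.389, 7.389, 0.1353, 0.3679]
Sum = 15.28
p = [0.4835, 0.4835, 0.0089, 0.0241]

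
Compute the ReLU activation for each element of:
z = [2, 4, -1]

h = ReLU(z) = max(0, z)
h = [2, 4, 0]

ReLU applied element-wise: max(0,2)=2, max(0,4)=4, max(0,-1)=0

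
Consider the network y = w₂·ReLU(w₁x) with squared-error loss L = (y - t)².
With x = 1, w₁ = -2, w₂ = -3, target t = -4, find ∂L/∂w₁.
∂L/∂w₁ = 0

Forward pass:
z = w₁x = -2×1 = -2
h = ReLU(-2) = 0
y = w₂h = -3×0 = 0

Backward pass:
∂L/∂y = 2(y - t) = 2(0 - -4) = 8
∂y/∂h = w₂ = -3
∂h/∂z = 0 (ReLU derivative)
∂z/∂w₁ = x = 1

∂L/∂w₁ = 8 × -3 × 0 × 1 = 0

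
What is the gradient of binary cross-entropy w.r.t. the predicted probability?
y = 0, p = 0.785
∂L/∂p = 4.651

∂L/∂p = -y/p + (1-y)/(1-p) = 0 + 1/0.215 = 4.651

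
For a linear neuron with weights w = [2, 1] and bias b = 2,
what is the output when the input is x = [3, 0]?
y = 8

y = (2)(3) + (1)(0) + 2 = 8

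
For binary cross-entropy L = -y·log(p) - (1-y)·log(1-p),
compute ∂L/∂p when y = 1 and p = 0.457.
∂L/∂p = -2.188

∂L/∂p = -y/p + (1-y)/(1-p) = -1/0.457 + 0 = -2.188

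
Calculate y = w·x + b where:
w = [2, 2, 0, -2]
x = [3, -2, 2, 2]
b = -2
y = -4

y = (2)(3) + (2)(-2) + (0)(2) + (-2)(2) + -2 = -4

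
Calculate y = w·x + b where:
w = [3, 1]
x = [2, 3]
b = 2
y = 11

y = (3)(2) + (1)(3) + 2 = 11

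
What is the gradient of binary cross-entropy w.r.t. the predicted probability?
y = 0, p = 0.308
∂L/∂p = 1.445

∂L/∂p = -y/p + (1-y)/(1-p) = 0 + 1/0.692 = 1.445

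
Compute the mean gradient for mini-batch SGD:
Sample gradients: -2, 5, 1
Average gradient = 1.333

Average = (1/3)(-2 + 5 + 1) = 4/3 = 1.333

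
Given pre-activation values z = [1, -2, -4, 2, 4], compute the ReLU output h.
h = [1, 0, 0, 2, 4]

ReLU applied element-wise: max(0,1)=1, max(0,-2)=0, max(0,-4)=0, max(0,2)=2, max(0,4)=4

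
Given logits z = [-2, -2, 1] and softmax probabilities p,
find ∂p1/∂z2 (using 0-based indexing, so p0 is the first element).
∂p1/∂z2 = -0.04118

p = softmax(z) = [0.04528, 0.04528, 0.9094]
p1 = 0.04528, p2 = 0.9094

∂p1/∂z2 = -p1 × p2 = -0.04528 × 0.9094 = -0.04118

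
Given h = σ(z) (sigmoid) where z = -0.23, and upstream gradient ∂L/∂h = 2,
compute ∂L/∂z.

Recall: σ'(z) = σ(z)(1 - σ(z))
∂L/∂z = 0.4934

σ(-0.23) = 0.4428
σ'(-0.23) = σ(-0.23)(1 - σ(-0.23)) = 0.4428 × 0.5572 = 0.2467
∂L/∂z = ∂L/∂h · σ'(z) = 2 × 0.2467 = 0.4934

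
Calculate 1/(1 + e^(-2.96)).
0.9507

sigmoid(2.96) = 1/(1 + e^(-2.96)) = 1/(1 + 0.05182) = 0.9507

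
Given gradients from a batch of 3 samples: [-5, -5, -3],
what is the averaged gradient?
Average gradient = -4.333

Average = (1/3)(-5 + -5 + -3) = -13/3 = -4.333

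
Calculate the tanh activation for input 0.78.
0.6527

tanh(0.78) = (e^(0.78) - e^(-0.78))/(e^(0.78) + e^(-0.78)) = 0.6527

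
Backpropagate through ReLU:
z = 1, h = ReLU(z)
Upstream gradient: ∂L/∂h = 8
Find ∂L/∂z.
∂L/∂z = 8

h = ReLU(1) = 1
Since z > 0: ∂h/∂z = 1
∂L/∂z = ∂L/∂h · ∂h/∂z = 8 × 1 = 8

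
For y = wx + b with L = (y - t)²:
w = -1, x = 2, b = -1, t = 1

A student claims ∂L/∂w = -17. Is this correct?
Incorrect

y = (-1)(2) + -1 = -3
∂L/∂y = 2(y - t) = 2(-3 - 1) = -8
∂y/∂w = x = 2
∂L/∂w = -8 × 2 = -16

Claimed value: -17
Incorrect: The correct gradient is -16.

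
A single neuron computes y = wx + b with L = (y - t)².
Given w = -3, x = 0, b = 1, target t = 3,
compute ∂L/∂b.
∂L/∂b = -4

y = wx + b = (-3)(0) + 1 = 1
∂L/∂y = 2(y - t) = 2(1 - 3) = -4
∂y/∂b = 1
∂L/∂b = ∂L/∂y · ∂y/∂b = -4 × 1 = -4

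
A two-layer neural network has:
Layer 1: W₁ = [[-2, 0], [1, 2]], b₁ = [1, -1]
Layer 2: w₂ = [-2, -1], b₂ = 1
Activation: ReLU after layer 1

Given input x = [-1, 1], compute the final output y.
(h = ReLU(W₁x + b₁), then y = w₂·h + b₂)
y = -5

Layer 1 pre-activation: z₁ = [3, 0]
After ReLU: h = [3, 0]
Layer 2 output: y = -2×3 + -1×0 + 1 = -5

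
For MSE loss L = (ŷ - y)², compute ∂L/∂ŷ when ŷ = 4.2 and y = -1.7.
∂L/∂ŷ = 11.8

∂L/∂ŷ = 2(ŷ - y) = 2(4.2 - -1.7) = 2(5.9) = 11.8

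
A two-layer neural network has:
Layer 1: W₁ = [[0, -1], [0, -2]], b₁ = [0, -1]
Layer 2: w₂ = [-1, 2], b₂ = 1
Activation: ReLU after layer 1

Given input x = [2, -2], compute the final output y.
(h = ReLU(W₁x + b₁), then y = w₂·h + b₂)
y = 5

Layer 1 pre-activation: z₁ = [2, 3]
After ReLU: h = [2, 3]
Layer 2 output: y = -1×2 + 2×3 + 1 = 5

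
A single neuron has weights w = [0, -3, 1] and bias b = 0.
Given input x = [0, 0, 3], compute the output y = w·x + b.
y = 3

y = (0)(0) + (-3)(0) + (1)(3) + 0 = 3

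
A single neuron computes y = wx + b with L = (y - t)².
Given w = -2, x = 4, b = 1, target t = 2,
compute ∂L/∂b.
∂L/∂b = -18

y = wx + b = (-2)(4) + 1 = -7
∂L/∂y = 2(y - t) = 2(-7 - 2) = -18
∂y/∂b = 1
∂L/∂b = ∂L/∂y · ∂y/∂b = -18 × 1 = -18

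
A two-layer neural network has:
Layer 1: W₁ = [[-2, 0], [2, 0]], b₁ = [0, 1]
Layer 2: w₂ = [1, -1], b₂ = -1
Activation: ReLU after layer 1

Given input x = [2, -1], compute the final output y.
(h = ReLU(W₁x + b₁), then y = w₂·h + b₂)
y = -6

Layer 1 pre-activation: z₁ = [-4, 5]
After ReLU: h = [0, 5]
Layer 2 output: y = 1×0 + -1×5 + -1 = -6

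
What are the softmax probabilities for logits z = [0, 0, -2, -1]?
p = [0.3995, 0.3995, 0.0541, 0.147]

exp(z) = [1, 1, 0.1353, 0.3679]
Sum = 2.503
p = [0.3995, 0.3995, 0.0541, 0.147]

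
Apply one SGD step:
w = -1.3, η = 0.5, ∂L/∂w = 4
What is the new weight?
w_new = -3.3

w_new = w - η·∂L/∂w = -1.3 - 0.5×(4) = -1.3 - (2) = -3.3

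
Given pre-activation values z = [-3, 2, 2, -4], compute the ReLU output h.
h = [0, 2, 2, 0]

ReLU applied element-wise: max(0,-3)=0, max(0,2)=2, max(0,2)=2, max(0,-4)=0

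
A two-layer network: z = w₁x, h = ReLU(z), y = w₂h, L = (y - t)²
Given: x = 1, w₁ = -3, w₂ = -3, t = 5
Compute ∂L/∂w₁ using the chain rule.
∂L/∂w₁ = 0

Forward pass:
z = w₁x = -3×1 = -3
h = ReLU(-3) = 0
y = w₂h = -3×0 = 0

Backward pass:
∂L/∂y = 2(y - t) = 2(0 - 5) = -10
∂y/∂h = w₂ = -3
∂h/∂z = 0 (ReLU derivative)
∂z/∂w₁ = x = 1

∂L/∂w₁ = -10 × -3 × 0 × 1 = 0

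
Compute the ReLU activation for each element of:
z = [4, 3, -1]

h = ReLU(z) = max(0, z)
h = [4, 3, 0]

ReLU applied element-wise: max(0,4)=4, max(0,3)=3, max(0,-1)=0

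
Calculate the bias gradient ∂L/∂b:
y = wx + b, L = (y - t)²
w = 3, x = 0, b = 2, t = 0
∂L/∂b = 4

y = wx + b = (3)(0) + 2 = 2
∂L/∂y = 2(y - t) = 2(2 - 0) = 4
∂y/∂b = 1
∂L/∂b = ∂L/∂y · ∂y/∂b = 4 × 1 = 4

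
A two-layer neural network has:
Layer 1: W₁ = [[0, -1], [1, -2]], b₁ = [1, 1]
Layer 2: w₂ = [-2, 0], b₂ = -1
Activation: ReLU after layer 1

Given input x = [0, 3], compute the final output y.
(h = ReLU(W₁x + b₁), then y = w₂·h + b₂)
y = -1

Layer 1 pre-activation: z₁ = [-2, -5]
After ReLU: h = [0, 0]
Layer 2 output: y = -2×0 + 0×0 + -1 = -1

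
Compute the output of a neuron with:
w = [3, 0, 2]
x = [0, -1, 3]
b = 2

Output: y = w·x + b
y = 8

y = (3)(0) + (0)(-1) + (2)(3) + 2 = 8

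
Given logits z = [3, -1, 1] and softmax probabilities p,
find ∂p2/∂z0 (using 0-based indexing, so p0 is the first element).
∂p2/∂z0 = -0.1017

p = softmax(z) = [0.8668, 0.01588, 0.1173]
p2 = 0.1173, p0 = 0.8668

∂p2/∂z0 = -p2 × p0 = -0.1173 × 0.8668 = -0.1017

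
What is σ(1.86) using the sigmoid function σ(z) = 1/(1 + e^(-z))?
0.8653

sigmoid(1.86) = 1/(1 + e^(-1.86)) = 1/(1 + 0.1557) = 0.8653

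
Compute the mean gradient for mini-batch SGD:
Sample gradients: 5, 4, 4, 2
Average gradient = 3.75

Average = (1/4)(5 + 4 + 4 + 2) = 15/4 = 3.75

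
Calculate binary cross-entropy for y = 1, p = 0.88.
L = 0.1278

L = -1·log(0.88) - 0·log(0.12) = -log(0.88) = 0.1278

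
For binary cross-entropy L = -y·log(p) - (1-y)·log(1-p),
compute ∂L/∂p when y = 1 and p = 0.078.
∂L/∂p = -12.82

∂L/∂p = -y/p + (1-y)/(1-p) = -1/0.078 + 0 = -12.82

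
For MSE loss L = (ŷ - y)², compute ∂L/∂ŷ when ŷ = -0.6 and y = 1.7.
∂L/∂ŷ = -4.6

∂L/∂ŷ = 2(ŷ - y) = 2(-0.6 - 1.7) = 2(-2.3) = -4.6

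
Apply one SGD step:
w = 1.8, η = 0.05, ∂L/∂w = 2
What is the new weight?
w_new = 1.7

w_new = w - η·∂L/∂w = 1.8 - 0.05×(2) = 1.8 - (0.1) = 1.7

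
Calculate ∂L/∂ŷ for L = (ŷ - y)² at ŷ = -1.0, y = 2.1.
∂L/∂ŷ = -6.2

∂L/∂ŷ = 2(ŷ - y) = 2(-1.0 - 2.1) = 2(-3.1) = -6.2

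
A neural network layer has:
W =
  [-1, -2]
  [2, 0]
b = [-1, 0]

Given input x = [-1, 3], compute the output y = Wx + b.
y = [-6, -2]

Wx = [-1×-1 + -2×3, 2×-1 + 0×3]
   = [-5, -2]
y = Wx + b = [-5 + -1, -2 + 0] = [-6, -2]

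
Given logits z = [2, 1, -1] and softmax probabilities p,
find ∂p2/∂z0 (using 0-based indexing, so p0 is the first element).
∂p2/∂z0 = -0.02477

p = softmax(z) = [0.7054, 0.2595, 0.03512]
p2 = 0.03512, p0 = 0.7054

∂p2/∂z0 = -p2 × p0 = -0.03512 × 0.7054 = -0.02477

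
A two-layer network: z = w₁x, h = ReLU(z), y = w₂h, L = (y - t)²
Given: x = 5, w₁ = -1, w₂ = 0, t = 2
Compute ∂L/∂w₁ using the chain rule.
∂L/∂w₁ = 0

Forward pass:
z = w₁x = -1×5 = -5
h = ReLU(-5) = 0
y = w₂h = 0×0 = 0

Backward pass:
∂L/∂y = 2(y - t) = 2(0 - 2) = -4
∂y/∂h = w₂ = 0
∂h/∂z = 0 (ReLU derivative)
∂z/∂w₁ = x = 5

∂L/∂w₁ = -4 × 0 × 0 × 5 = 0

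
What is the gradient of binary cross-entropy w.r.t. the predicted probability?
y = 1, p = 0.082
∂L/∂p = -12.2

∂L/∂p = -y/p + (1-y)/(1-p) = -1/0.082 + 0 = -12.2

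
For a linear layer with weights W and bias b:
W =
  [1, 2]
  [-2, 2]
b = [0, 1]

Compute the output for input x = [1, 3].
y = [7, 5]

Wx = [1×1 + 2×3, -2×1 + 2×3]
   = [7, 4]
y = Wx + b = [7 + 0, 4 + 1] = [7, 5]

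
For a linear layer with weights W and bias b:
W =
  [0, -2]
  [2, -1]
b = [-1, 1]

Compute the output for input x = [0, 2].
y = [-5, -1]

Wx = [0×0 + -2×2, 2×0 + -1×2]
   = [-4, -2]
y = Wx + b = [-4 + -1, -2 + 1] = [-5, -1]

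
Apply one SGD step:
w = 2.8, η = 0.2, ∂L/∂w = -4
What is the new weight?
w_new = 3.6

w_new = w - η·∂L/∂w = 2.8 - 0.2×(-4) = 2.8 - (-0.8) = 3.6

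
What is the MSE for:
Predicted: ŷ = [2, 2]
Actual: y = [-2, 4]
MSE = 10

MSE = (1/2)((2--2)² + (2-4)²) = (1/2)(16 + 4) = 10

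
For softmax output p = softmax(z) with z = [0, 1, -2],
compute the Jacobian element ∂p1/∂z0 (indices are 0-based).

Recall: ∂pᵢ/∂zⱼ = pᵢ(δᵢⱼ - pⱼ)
∂p1/∂z0 = -0.183

p = softmax(z) = [0.2595, 0.7054, 0.03512]
p1 = 0.7054, p0 = 0.2595

∂p1/∂z0 = -p1 × p0 = -0.7054 × 0.2595 = -0.183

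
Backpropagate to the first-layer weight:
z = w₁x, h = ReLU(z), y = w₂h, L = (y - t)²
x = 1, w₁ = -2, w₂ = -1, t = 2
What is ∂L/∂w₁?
∂L/∂w₁ = 0

Forward pass:
z = w₁x = -2×1 = -2
h = ReLU(-2) = 0
y = w₂h = -1×0 = 0

Backward pass:
∂L/∂y = 2(y - t) = 2(0 - 2) = -4
∂y/∂h = w₂ = -1
∂h/∂z = 0 (ReLU derivative)
∂z/∂w₁ = x = 1

∂L/∂w₁ = -4 × -1 × 0 × 1 = 0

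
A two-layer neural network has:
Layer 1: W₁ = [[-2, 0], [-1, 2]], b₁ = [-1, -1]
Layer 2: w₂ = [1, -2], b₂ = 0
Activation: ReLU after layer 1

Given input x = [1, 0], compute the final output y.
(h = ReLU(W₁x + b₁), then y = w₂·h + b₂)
y = 0

Layer 1 pre-activation: z₁ = [-3, -2]
After ReLU: h = [0, 0]
Layer 2 output: y = 1×0 + -2×0 + 0 = 0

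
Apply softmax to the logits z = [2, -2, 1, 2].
p = [0.4191, 0.0077, 0.1542, 0.4191]

exp(z) = [7.389, 0.1353, 2.718, 7.389]
Sum = 17.63
p = [0.4191, 0.0077, 0.1542, 0.4191]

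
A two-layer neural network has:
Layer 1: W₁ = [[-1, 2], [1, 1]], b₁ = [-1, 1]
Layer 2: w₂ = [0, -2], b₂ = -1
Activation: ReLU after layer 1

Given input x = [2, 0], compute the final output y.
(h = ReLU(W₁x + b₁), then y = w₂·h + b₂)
y = -7

Layer 1 pre-activation: z₁ = [-3, 3]
After ReLU: h = [0, 3]
Layer 2 output: y = 0×0 + -2×3 + -1 = -7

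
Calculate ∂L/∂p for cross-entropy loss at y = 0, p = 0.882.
∂L/∂p = 8.475

∂L/∂p = -y/p + (1-y)/(1-p) = 0 + 1/0.118 = 8.475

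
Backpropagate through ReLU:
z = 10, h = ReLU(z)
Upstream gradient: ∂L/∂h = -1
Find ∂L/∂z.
∂L/∂z = -1

h = ReLU(10) = 10
Since z > 0: ∂h/∂z = 1
∂L/∂z = ∂L/∂h · ∂h/∂z = -1 × 1 = -1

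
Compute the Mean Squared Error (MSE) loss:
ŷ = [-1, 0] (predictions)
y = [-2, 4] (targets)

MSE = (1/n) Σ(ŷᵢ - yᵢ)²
MSE = 8.5

MSE = (1/2)((-1--2)² + (0-4)²) = (1/2)(1 + 16) = 8.5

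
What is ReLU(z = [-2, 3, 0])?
h = [0, 3, 0]

ReLU applied element-wise: max(0,-2)=0, max(0,3)=3, max(0,0)=0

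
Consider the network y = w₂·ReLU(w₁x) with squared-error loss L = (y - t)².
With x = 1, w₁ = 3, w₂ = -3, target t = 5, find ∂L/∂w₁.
∂L/∂w₁ = 84

Forward pass:
z = w₁x = 3×1 = 3
h = ReLU(3) = 3
y = w₂h = -3×3 = -9

Backward pass:
∂L/∂y = 2(y - t) = 2(-9 - 5) = -28
∂y/∂h = w₂ = -3
∂h/∂z = 1 (ReLU derivative)
∂z/∂w₁ = x = 1

∂L/∂w₁ = -28 × -3 × 1 × 1 = 84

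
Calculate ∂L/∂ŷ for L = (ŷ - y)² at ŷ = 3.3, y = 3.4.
∂L/∂ŷ = -0.2

∂L/∂ŷ = 2(ŷ - y) = 2(3.3 - 3.4) = 2(-0.1) = -0.2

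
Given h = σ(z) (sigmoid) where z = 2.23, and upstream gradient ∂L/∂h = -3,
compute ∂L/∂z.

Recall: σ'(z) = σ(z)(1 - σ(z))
∂L/∂z = -0.263

σ(2.23) = 0.9029
σ'(2.23) = σ(2.23)(1 - σ(2.23)) = 0.9029 × 0.09709 = 0.08766
∂L/∂z = ∂L/∂h · σ'(z) = -3 × 0.08766 = -0.263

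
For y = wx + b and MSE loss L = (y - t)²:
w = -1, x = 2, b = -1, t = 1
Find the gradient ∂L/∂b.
∂L/∂b = -8

y = wx + b = (-1)(2) + -1 = -3
∂L/∂y = 2(y - t) = 2(-3 - 1) = -8
∂y/∂b = 1
∂L/∂b = ∂L/∂y · ∂y/∂b = -8 × 1 = -8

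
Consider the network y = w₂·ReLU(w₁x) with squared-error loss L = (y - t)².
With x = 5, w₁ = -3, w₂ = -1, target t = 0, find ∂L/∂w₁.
∂L/∂w₁ = 0

Forward pass:
z = w₁x = -3×5 = -15
h = ReLU(-15) = 0
y = w₂h = -1×0 = 0

Backward pass:
∂L/∂y = 2(y - t) = 2(0 - 0) = 0
∂y/∂h = w₂ = -1
∂h/∂z = 0 (ReLU derivative)
∂z/∂w₁ = x = 5

∂L/∂w₁ = 0 × -1 × 0 × 5 = 0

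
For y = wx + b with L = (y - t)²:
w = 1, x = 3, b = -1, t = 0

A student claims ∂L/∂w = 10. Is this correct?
Incorrect

y = (1)(3) + -1 = 2
∂L/∂y = 2(y - t) = 2(2 - 0) = 4
∂y/∂w = x = 3
∂L/∂w = 4 × 3 = 12

Claimed value: 10
Incorrect: The correct gradient is 12.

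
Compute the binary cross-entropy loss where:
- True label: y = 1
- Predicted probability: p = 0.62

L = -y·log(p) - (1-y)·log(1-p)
L = 0.478

L = -1·log(0.62) - 0·log(0.38) = -log(0.62) = 0.478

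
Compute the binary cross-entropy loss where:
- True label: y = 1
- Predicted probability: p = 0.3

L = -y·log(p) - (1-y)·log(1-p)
L = 1.204

L = -1·log(0.3) - 0·log(0.7) = -log(0.3) = 1.204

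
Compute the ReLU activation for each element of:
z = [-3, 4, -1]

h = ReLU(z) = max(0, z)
h = [0, 4, 0]

ReLU applied element-wise: max(0,-3)=0, max(0,4)=4, max(0,-1)=0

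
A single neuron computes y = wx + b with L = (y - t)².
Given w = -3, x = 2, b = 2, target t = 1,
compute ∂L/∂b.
∂L/∂b = -10

y = wx + b = (-3)(2) + 2 = -4
∂L/∂y = 2(y - t) = 2(-4 - 1) = -10
∂y/∂b = 1
∂L/∂b = ∂L/∂y · ∂y/∂b = -10 × 1 = -10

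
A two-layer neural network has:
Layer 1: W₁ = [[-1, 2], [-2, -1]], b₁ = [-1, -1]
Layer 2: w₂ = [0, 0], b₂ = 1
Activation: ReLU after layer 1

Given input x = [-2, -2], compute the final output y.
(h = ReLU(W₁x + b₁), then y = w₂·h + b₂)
y = 1

Layer 1 pre-activation: z₁ = [-3, 5]
After ReLU: h = [0, 5]
Layer 2 output: y = 0×0 + 0×5 + 1 = 1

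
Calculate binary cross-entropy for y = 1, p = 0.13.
L = 2.04

L = -1·log(0.13) - 0·log(0.87) = -log(0.13) = 2.04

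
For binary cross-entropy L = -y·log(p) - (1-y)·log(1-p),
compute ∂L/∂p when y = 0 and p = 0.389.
∂L/∂p = 1.637

∂L/∂p = -y/p + (1-y)/(1-p) = 0 + 1/0.611 = 1.637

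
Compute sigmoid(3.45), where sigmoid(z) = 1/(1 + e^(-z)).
0.9692

sigmoid(3.45) = 1/(1 + e^(-3.45)) = 1/(1 + 0.03175) = 0.9692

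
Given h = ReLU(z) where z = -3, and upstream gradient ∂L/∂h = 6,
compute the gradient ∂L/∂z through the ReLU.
∂L/∂z = 0

h = ReLU(-3) = 0
Since z < 0: ∂h/∂z = 0
∂L/∂z = ∂L/∂h · ∂h/∂z = 6 × 0 = 0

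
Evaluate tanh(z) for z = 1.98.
0.9626

tanh(1.98) = (e^(1.98) - e^(-1.98))/(e^(1.98) + e^(-1.98)) = 0.9626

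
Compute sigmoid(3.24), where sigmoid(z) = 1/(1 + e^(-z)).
0.9623

sigmoid(3.24) = 1/(1 + e^(-3.24)) = 1/(1 + 0.03916) = 0.9623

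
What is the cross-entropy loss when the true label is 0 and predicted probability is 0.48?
L = 0.6539

L = -0·log(0.48) - 1·log(0.52) = -log(0.52) = 0.6539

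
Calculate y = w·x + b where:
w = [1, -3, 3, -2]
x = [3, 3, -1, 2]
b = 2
y = -11

y = (1)(3) + (-3)(3) + (3)(-1) + (-2)(2) + 2 = -11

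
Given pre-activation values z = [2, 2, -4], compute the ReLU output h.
h = [2, 2, 0]

ReLU applied element-wise: max(0,2)=2, max(0,2)=2, max(0,-4)=0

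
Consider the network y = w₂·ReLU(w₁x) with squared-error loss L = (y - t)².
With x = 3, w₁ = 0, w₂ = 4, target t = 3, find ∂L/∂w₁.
∂L/∂w₁ = 0

Forward pass:
z = w₁x = 0×3 = 0
h = ReLU(0) = 0
y = w₂h = 4×0 = 0

Backward pass:
∂L/∂y = 2(y - t) = 2(0 - 3) = -6
∂y/∂h = w₂ = 4
∂h/∂z = 0 (ReLU derivative)
∂z/∂w₁ = x = 3

∂L/∂w₁ = -6 × 4 × 0 × 3 = 0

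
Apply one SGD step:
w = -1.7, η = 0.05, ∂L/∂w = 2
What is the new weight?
w_new = -1.8

w_new = w - η·∂L/∂w = -1.7 - 0.05×(2) = -1.7 - (0.1) = -1.8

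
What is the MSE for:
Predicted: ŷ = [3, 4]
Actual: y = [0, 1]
MSE = 9

MSE = (1/2)((3-0)² + (4-1)²) = (1/2)(9 + 9) = 9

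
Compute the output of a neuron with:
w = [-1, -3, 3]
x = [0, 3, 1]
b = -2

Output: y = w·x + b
y = -8

y = (-1)(0) + (-3)(3) + (3)(1) + -2 = -8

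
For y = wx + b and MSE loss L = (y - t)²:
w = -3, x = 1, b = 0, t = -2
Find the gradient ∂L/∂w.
∂L/∂w = -2

y = wx + b = (-3)(1) + 0 = -3
∂L/∂y = 2(y - t) = 2(-3 - -2) = -2
∂y/∂w = x = 1
∂L/∂w = ∂L/∂y · ∂y/∂w = -2 × 1 = -2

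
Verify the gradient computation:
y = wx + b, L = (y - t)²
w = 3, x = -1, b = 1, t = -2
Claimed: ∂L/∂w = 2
Incorrect

y = (3)(-1) + 1 = -2
∂L/∂y = 2(y - t) = 2(-2 - -2) = 0
∂y/∂w = x = -1
∂L/∂w = 0 × -1 = 0

Claimed value: 2
Incorrect: The correct gradient is 0.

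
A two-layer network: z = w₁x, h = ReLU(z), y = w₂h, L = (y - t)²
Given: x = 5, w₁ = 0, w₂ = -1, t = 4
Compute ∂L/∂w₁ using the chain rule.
∂L/∂w₁ = 0

Forward pass:
z = w₁x = 0×5 = 0
h = ReLU(0) = 0
y = w₂h = -1×0 = 0

Backward pass:
∂L/∂y = 2(y - t) = 2(0 - 4) = -8
∂y/∂h = w₂ = -1
∂h/∂z = 0 (ReLU derivative)
∂z/∂w₁ = x = 5

∂L/∂w₁ = -8 × -1 × 0 × 5 = 0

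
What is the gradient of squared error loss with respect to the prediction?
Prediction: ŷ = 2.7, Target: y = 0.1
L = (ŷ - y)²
∂L/∂ŷ = 5.2

∂L/∂ŷ = 2(ŷ - y) = 2(2.7 - 0.1) = 2(2.6) = 5.2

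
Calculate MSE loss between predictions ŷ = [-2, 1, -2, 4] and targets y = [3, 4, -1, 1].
MSE = 11

MSE = (1/4)((-2-3)² + (1-4)² + (-2--1)² + (4-1)²) = (1/4)(25 + 9 + 1 + 9) = 11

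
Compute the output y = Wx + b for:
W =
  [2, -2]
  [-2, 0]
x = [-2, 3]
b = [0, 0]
y = [-10, 4]

Wx = [2×-2 + -2×3, -2×-2 + 0×3]
   = [-10, 4]
y = Wx + b = [-10 + 0, 4 + 0] = [-10, 4]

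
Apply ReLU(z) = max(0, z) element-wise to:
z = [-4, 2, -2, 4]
h = [0, 2, 0, 4]

ReLU applied element-wise: max(0,-4)=0, max(0,2)=2, max(0,-2)=0, max(0,4)=4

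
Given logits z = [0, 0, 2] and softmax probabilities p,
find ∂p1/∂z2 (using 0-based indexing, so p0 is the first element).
∂p1/∂z2 = -0.08382

p = softmax(z) = [0.1065, 0.1065, 0.787]
p1 = 0.1065, p2 = 0.787

∂p1/∂z2 = -p1 × p2 = -0.1065 × 0.787 = -0.08382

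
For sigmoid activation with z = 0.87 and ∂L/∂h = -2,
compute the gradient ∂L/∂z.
∂L/∂z = -0.4162

σ(0.87) = 0.7047
σ'(0.87) = σ(0.87)(1 - σ(0.87)) = 0.7047 × 0.2953 = 0.2081
∂L/∂z = ∂L/∂h · σ'(z) = -2 × 0.2081 = -0.4162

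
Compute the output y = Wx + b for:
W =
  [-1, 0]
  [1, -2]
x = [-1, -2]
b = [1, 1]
y = [2, 4]

Wx = [-1×-1 + 0×-2, 1×-1 + -2×-2]
   = [1, 3]
y = Wx + b = [1 + 1, 3 + 1] = [2, 4]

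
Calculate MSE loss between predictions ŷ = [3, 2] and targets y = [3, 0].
MSE = 2

MSE = (1/2)((3-3)² + (2-0)²) = (1/2)(0 + 4) = 2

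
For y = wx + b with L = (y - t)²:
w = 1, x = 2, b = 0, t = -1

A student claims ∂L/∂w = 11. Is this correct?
Incorrect

y = (1)(2) + 0 = 2
∂L/∂y = 2(y - t) = 2(2 - -1) = 6
∂y/∂w = x = 2
∂L/∂w = 6 × 2 = 12

Claimed value: 11
Incorrect: The correct gradient is 12.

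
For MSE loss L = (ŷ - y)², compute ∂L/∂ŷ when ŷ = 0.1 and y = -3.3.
∂L/∂ŷ = 6.8

∂L/∂ŷ = 2(ŷ - y) = 2(0.1 - -3.3) = 2(3.4) = 6.8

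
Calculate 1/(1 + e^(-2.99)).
0.9521

sigmoid(2.99) = 1/(1 + e^(-2.99)) = 1/(1 + 0.05029) = 0.9521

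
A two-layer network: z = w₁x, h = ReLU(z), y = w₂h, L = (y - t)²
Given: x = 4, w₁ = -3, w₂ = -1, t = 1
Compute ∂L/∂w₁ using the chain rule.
∂L/∂w₁ = 0

Forward pass:
z = w₁x = -3×4 = -12
h = ReLU(-12) = 0
y = w₂h = -1×0 = 0

Backward pass:
∂L/∂y = 2(y - t) = 2(0 - 1) = -2
∂y/∂h = w₂ = -1
∂h/∂z = 0 (ReLU derivative)
∂z/∂w₁ = x = 4

∂L/∂w₁ = -2 × -1 × 0 × 4 = 0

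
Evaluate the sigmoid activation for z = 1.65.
0.8389

sigmoid(1.65) = 1/(1 + e^(-1.65)) = 1/(1 + 0.192) = 0.8389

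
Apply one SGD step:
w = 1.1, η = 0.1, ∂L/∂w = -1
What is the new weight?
w_new = 1.2

w_new = w - η·∂L/∂w = 1.1 - 0.1×(-1) = 1.1 - (-0.1) = 1.2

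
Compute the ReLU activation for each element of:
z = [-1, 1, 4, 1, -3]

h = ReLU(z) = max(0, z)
h = [0, 1, 4, 1, 0]

ReLU applied element-wise: max(0,-1)=0, max(0,1)=1, max(0,4)=4, max(0,1)=1, max(0,-3)=0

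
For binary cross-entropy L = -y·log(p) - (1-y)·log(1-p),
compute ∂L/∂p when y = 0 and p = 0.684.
∂L/∂p = 3.165

∂L/∂p = -y/p + (1-y)/(1-p) = 0 + 1/0.316 = 3.165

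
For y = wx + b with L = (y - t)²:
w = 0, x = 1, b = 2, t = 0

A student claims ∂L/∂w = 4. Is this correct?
Correct

y = (0)(1) + 2 = 2
∂L/∂y = 2(y - t) = 2(2 - 0) = 4
∂y/∂w = x = 1
∂L/∂w = 4 × 1 = 4

Claimed value: 4
Correct: The correct gradient is 4.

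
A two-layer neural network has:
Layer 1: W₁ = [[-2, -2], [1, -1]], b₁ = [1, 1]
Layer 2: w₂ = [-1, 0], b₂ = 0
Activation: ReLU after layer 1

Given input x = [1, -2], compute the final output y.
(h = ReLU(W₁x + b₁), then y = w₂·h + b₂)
y = -3

Layer 1 pre-activation: z₁ = [3, 4]
After ReLU: h = [3, 4]
Layer 2 output: y = -1×3 + 0×4 + 0 = -3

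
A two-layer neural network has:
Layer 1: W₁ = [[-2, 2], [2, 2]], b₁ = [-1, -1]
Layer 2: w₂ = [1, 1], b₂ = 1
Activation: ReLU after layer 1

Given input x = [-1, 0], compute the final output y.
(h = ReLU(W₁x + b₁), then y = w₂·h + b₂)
y = 2

Layer 1 pre-activation: z₁ = [1, -3]
After ReLU: h = [1, 0]
Layer 2 output: y = 1×1 + 1×0 + 1 = 2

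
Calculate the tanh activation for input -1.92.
-0.9579

tanh(-1.92) = (e^(-1.92) - e^(1.92))/(e^(-1.92) + e^(1.92)) = -0.9579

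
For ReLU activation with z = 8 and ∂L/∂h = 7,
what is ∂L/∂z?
∂L/∂z = 7

h = ReLU(8) = 8
Since z > 0: ∂h/∂z = 1
∂L/∂z = ∂L/∂h · ∂h/∂z = 7 × 1 = 7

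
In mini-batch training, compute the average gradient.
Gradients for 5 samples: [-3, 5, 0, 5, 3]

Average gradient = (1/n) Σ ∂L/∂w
Average gradient = 2

Average = (1/5)(-3 + 5 + 0 + 5 + 3) = 10/5 = 2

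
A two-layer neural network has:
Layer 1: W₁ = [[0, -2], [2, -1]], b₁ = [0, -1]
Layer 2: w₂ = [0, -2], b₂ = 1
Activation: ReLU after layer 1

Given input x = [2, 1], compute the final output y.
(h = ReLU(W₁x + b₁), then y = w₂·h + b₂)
y = -3

Layer 1 pre-activation: z₁ = [-2, 2]
After ReLU: h = [0, 2]
Layer 2 output: y = 0×0 + -2×2 + 1 = -3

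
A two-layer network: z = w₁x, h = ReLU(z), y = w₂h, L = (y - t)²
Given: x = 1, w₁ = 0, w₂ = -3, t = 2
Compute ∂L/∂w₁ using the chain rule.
∂L/∂w₁ = 0

Forward pass:
z = w₁x = 0×1 = 0
h = ReLU(0) = 0
y = w₂h = -3×0 = 0

Backward pass:
∂L/∂y = 2(y - t) = 2(0 - 2) = -4
∂y/∂h = w₂ = -3
∂h/∂z = 0 (ReLU derivative)
∂z/∂w₁ = x = 1

∂L/∂w₁ = -4 × -3 × 0 × 1 = 0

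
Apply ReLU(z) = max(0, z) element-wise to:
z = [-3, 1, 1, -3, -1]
h = [0, 1, 1, 0, 0]

ReLU applied element-wise: max(0,-3)=0, max(0,1)=1, max(0,1)=1, max(0,-3)=0, max(0,-1)=0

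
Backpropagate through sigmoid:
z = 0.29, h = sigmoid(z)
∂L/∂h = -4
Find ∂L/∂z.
∂L/∂z = -0.9793

σ(0.29) = 0.572
σ'(0.29) = σ(0.29)(1 - σ(0.29)) = 0.572 × 0.428 = 0.2448
∂L/∂z = ∂L/∂h · σ'(z) = -4 × 0.2448 = -0.9793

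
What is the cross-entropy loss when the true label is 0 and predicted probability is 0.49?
L = 0.6733

L = -0·log(0.49) - 1·log(0.51) = -log(0.51) = 0.6733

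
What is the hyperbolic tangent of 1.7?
0.9354

tanh(1.7) = (e^(1.7) - e^(-1.7))/(e^(1.7) + e^(-1.7)) = 0.9354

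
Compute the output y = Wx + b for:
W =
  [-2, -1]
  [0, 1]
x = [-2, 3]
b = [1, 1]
y = [2, 4]

Wx = [-2×-2 + -1×3, 0×-2 + 1×3]
   = [1, 3]
y = Wx + b = [1 + 1, 3 + 1] = [2, 4]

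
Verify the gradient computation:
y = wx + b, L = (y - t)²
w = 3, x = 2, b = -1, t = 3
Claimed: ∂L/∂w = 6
Incorrect

y = (3)(2) + -1 = 5
∂L/∂y = 2(y - t) = 2(5 - 3) = 4
∂y/∂w = x = 2
∂L/∂w = 4 × 2 = 8

Claimed value: 6
Incorrect: The correct gradient is 8.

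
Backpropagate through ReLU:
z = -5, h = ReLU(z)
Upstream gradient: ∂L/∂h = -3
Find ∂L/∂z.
∂L/∂z = 0

h = ReLU(-5) = 0
Since z < 0: ∂h/∂z = 0
∂L/∂z = ∂L/∂h · ∂h/∂z = -3 × 0 = 0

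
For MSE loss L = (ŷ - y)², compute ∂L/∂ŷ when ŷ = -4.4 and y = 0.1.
∂L/∂ŷ = -9.0

∂L/∂ŷ = 2(ŷ - y) = 2(-4.4 - 0.1) = 2(-4.5) = -9.0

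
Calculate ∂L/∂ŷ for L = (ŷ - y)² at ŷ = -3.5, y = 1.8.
∂L/∂ŷ = -10.6

∂L/∂ŷ = 2(ŷ - y) = 2(-3.5 - 1.8) = 2(-5.3) = -10.6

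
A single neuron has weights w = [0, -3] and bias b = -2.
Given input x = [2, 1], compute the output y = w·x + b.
y = -5

y = (0)(2) + (-3)(1) + -2 = -5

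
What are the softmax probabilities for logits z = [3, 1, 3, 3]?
p = [0.3189, 0.0432, 0.3189, 0.3189]

exp(z) = [20.09, 2.718, 20.09, 20.09]
Sum = 62.97
p = [0.3189, 0.0432, 0.3189, 0.3189]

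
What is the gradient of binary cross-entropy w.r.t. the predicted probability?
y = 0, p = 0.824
∂L/∂p = 5.682

∂L/∂p = -y/p + (1-y)/(1-p) = 0 + 1/0.176 = 5.682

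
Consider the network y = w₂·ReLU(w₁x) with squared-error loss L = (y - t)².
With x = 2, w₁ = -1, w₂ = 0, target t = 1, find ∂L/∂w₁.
∂L/∂w₁ = 0

Forward pass:
z = w₁x = -1×2 = -2
h = ReLU(-2) = 0
y = w₂h = 0×0 = 0

Backward pass:
∂L/∂y = 2(y - t) = 2(0 - 1) = -2
∂y/∂h = w₂ = 0
∂h/∂z = 0 (ReLU derivative)
∂z/∂w₁ = x = 2

∂L/∂w₁ = -2 × 0 × 0 × 2 = 0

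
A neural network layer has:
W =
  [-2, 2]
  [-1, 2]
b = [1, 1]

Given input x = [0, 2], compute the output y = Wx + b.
y = [5, 5]

Wx = [-2×0 + 2×2, -1×0 + 2×2]
   = [4, 4]
y = Wx + b = [4 + 1, 4 + 1] = [5, 5]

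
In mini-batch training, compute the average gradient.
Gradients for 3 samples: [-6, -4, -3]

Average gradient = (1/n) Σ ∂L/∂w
Average gradient = -4.333

Average = (1/3)(-6 + -4 + -3) = -13/3 = -4.333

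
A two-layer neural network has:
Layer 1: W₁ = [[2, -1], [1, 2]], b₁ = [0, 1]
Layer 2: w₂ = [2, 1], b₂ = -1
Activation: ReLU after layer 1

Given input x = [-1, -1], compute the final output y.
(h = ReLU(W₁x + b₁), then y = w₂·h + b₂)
y = -1

Layer 1 pre-activation: z₁ = [-1, -2]
After ReLU: h = [0, 0]
Layer 2 output: y = 2×0 + 1×0 + -1 = -1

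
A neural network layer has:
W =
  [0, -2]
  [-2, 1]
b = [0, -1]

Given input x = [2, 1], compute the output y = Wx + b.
y = [-2, -4]

Wx = [0×2 + -2×1, -2×2 + 1×1]
   = [-2, -3]
y = Wx + b = [-2 + 0, -3 + -1] = [-2, -4]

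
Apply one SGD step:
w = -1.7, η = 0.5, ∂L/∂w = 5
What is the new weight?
w_new = -4.2

w_new = w - η·∂L/∂w = -1.7 - 0.5×(5) = -1.7 - (2.5) = -4.2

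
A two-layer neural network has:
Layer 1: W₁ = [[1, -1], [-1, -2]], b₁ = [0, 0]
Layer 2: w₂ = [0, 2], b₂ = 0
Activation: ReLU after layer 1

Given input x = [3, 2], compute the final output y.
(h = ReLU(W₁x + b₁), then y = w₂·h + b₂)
y = 0

Layer 1 pre-activation: z₁ = [1, -7]
After ReLU: h = [1, 0]
Layer 2 output: y = 0×1 + 2×0 + 0 = 0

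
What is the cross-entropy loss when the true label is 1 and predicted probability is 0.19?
L = 1.661

L = -1·log(0.19) - 0·log(0.81) = -log(0.19) = 1.661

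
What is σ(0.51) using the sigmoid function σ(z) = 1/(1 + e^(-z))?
0.6248

sigmoid(0.51) = 1/(1 + e^(-0.51)) = 1/(1 + 0.6005) = 0.6248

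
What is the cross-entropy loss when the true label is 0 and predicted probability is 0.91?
L = 2.408

L = -0·log(0.91) - 1·log(0.09) = -log(0.09) = 2.408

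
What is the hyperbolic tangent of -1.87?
-0.9536

tanh(-1.87) = (e^(-1.87) - e^(1.87))/(e^(-1.87) + e^(1.87)) = -0.9536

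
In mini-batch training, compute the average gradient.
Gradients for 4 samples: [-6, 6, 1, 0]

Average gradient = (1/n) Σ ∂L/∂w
Average gradient = 0.25

Average = (1/4)(-6 + 6 + 1 + 0) = 1/4 = 0.25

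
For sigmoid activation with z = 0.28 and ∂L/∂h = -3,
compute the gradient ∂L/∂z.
∂L/∂z = -0.7355

σ(0.28) = 0.5695
σ'(0.28) = σ(0.28)(1 - σ(0.28)) = 0.5695 × 0.4305 = 0.2452
∂L/∂z = ∂L/∂h · σ'(z) = -3 × 0.2452 = -0.7355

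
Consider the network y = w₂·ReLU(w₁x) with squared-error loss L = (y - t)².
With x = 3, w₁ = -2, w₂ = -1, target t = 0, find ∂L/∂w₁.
∂L/∂w₁ = 0

Forward pass:
z = w₁x = -2×3 = -6
h = ReLU(-6) = 0
y = w₂h = -1×0 = 0

Backward pass:
∂L/∂y = 2(y - t) = 2(0 - 0) = 0
∂y/∂h = w₂ = -1
∂h/∂z = 0 (ReLU derivative)
∂z/∂w₁ = x = 3

∂L/∂w₁ = 0 × -1 × 0 × 3 = 0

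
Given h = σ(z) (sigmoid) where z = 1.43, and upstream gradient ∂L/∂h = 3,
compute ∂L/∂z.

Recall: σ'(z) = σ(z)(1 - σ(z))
∂L/∂z = 0.4674

σ(1.43) = 0.8069
σ'(1.43) = σ(1.43)(1 - σ(1.43)) = 0.8069 × 0.1931 = 0.1558
∂L/∂z = ∂L/∂h · σ'(z) = 3 × 0.1558 = 0.4674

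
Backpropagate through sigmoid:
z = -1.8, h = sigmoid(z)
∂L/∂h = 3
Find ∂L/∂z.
∂L/∂z = 0.3652

σ(-1.8) = 0.1419
σ'(-1.8) = σ(-1.8)(1 - σ(-1.8)) = 0.1419 × 0.8581 = 0.1217
∂L/∂z = ∂L/∂h · σ'(z) = 3 × 0.1217 = 0.3652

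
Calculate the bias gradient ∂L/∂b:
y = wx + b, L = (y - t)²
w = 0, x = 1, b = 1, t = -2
∂L/∂b = 6

y = wx + b = (0)(1) + 1 = 1
∂L/∂y = 2(y - t) = 2(1 - -2) = 6
∂y/∂b = 1
∂L/∂b = ∂L/∂y · ∂y/∂b = 6 × 1 = 6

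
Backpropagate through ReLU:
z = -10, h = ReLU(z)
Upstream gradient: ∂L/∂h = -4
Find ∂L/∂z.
∂L/∂z = 0

h = ReLU(-10) = 0
Since z < 0: ∂h/∂z = 0
∂L/∂z = ∂L/∂h · ∂h/∂z = -4 × 0 = 0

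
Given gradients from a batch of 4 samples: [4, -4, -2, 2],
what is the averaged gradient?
Average gradient = 0

Average = (1/4)(4 + -4 + -2 + 2) = 0/4 = 0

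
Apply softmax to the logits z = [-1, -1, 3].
p = [0.0177, 0.0177, 0.9647]

exp(z) = [0.3679, 0.3679, 20.09]
Sum = 20.82
p = [0.0177, 0.0177, 0.9647]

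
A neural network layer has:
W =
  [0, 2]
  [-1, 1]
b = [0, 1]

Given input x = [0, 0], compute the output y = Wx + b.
y = [0, 1]

Wx = [0×0 + 2×0, -1×0 + 1×0]
   = [0, 0]
y = Wx + b = [0 + 0, 0 + 1] = [0, 1]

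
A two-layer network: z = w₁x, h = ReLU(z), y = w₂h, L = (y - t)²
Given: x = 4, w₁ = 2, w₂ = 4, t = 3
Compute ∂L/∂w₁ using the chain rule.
∂L/∂w₁ = 928

Forward pass:
z = w₁x = 2×4 = 8
h = ReLU(8) = 8
y = w₂h = 4×8 = 32

Backward pass:
∂L/∂y = 2(y - t) = 2(32 - 3) = 58
∂y/∂h = w₂ = 4
∂h/∂z = 1 (ReLU derivative)
∂z/∂w₁ = x = 4

∂L/∂w₁ = 58 × 4 × 1 × 4 = 928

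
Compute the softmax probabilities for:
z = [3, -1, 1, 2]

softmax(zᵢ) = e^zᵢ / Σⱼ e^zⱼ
p = [0.6572, 0.012, 0.0889, 0.2418]

exp(z) = [20.09, 0.3679, 2.718, 7.389]
Sum = 30.56
p = [0.6572, 0.012, 0.0889, 0.2418]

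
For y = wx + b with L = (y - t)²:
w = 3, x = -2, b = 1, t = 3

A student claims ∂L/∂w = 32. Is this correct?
Correct

y = (3)(-2) + 1 = -5
∂L/∂y = 2(y - t) = 2(-5 - 3) = -16
∂y/∂w = x = -2
∂L/∂w = -16 × -2 = 32

Claimed value: 32
Correct: The correct gradient is 32.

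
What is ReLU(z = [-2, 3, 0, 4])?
h = [0, 3, 0, 4]

ReLU applied element-wise: max(0,-2)=0, max(0,3)=3, max(0,0)=0, max(0,4)=4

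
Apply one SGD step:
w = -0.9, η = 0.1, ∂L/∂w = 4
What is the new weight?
w_new = -1.3

w_new = w - η·∂L/∂w = -0.9 - 0.1×(4) = -0.9 - (0.4) = -1.3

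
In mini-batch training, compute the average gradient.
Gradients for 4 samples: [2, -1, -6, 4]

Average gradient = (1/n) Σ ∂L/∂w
Average gradient = -0.25

Average = (1/4)(2 + -1 + -6 + 4) = -1/4 = -0.25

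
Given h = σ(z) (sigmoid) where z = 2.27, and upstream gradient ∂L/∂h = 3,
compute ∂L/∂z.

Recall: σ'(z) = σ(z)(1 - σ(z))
∂L/∂z = 0.2546

σ(2.27) = 0.9064
σ'(2.27) = σ(2.27)(1 - σ(2.27)) = 0.9064 × 0.09364 = 0.08487
∂L/∂z = ∂L/∂h · σ'(z) = 3 × 0.08487 = 0.2546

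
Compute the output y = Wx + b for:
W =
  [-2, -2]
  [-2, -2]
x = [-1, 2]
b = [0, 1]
y = [-2, -1]

Wx = [-2×-1 + -2×2, -2×-1 + -2×2]
   = [-2, -2]
y = Wx + b = [-2 + 0, -2 + 1] = [-2, -1]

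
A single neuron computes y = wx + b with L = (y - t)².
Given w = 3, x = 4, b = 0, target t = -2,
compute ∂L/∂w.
∂L/∂w = 112

y = wx + b = (3)(4) + 0 = 12
∂L/∂y = 2(y - t) = 2(12 - -2) = 28
∂y/∂w = x = 4
∂L/∂w = ∂L/∂y · ∂y/∂w = 28 × 4 = 112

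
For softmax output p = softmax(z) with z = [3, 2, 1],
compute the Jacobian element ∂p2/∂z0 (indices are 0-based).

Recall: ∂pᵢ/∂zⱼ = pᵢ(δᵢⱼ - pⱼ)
∂p2/∂z0 = -0.05989

p = softmax(z) = [0.6652, 0.2447, 0.09003]
p2 = 0.09003, p0 = 0.6652

∂p2/∂z0 = -p2 × p0 = -0.09003 × 0.6652 = -0.05989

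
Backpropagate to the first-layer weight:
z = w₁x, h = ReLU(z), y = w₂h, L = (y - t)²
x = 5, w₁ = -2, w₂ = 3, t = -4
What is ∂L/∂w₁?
∂L/∂w₁ = 0

Forward pass:
z = w₁x = -2×5 = -10
h = ReLU(-10) = 0
y = w₂h = 3×0 = 0

Backward pass:
∂L/∂y = 2(y - t) = 2(0 - -4) = 8
∂y/∂h = w₂ = 3
∂h/∂z = 0 (ReLU derivative)
∂z/∂w₁ = x = 5

∂L/∂w₁ = 8 × 3 × 0 × 5 = 0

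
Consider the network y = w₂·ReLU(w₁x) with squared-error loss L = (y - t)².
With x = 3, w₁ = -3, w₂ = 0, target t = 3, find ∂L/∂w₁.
∂L/∂w₁ = 0

Forward pass:
z = w₁x = -3×3 = -9
h = ReLU(-9) = 0
y = w₂h = 0×0 = 0

Backward pass:
∂L/∂y = 2(y - t) = 2(0 - 3) = -6
∂y/∂h = w₂ = 0
∂h/∂z = 0 (ReLU derivative)
∂z/∂w₁ = x = 3

∂L/∂w₁ = -6 × 0 × 0 × 3 = 0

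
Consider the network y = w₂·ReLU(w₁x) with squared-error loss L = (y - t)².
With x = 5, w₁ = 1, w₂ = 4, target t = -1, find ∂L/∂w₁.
∂L/∂w₁ = 840

Forward pass:
z = w₁x = 1×5 = 5
h = ReLU(5) = 5
y = w₂h = 4×5 = 20

Backward pass:
∂L/∂y = 2(y - t) = 2(20 - -1) = 42
∂y/∂h = w₂ = 4
∂h/∂z = 1 (ReLU derivative)
∂z/∂w₁ = x = 5

∂L/∂w₁ = 42 × 4 × 1 × 5 = 840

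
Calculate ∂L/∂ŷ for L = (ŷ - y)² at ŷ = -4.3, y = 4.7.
∂L/∂ŷ = -18.0

∂L/∂ŷ = 2(ŷ - y) = 2(-4.3 - 4.7) = 2(-9.0) = -18.0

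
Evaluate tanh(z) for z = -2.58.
-0.9886

tanh(-2.58) = (e^(-2.58) - e^(2.58))/(e^(-2.58) + e^(2.58)) = -0.9886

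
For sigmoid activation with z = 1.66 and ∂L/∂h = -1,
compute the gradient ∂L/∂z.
∂L/∂z = -0.1342

σ(1.66) = 0.8402
σ'(1.66) = σ(1.66)(1 - σ(1.66)) = 0.8402 × 0.1598 = 0.1342
∂L/∂z = ∂L/∂h · σ'(z) = -1 × 0.1342 = -0.1342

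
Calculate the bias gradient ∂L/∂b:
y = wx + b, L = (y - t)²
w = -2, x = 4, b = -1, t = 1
∂L/∂b = -20

y = wx + b = (-2)(4) + -1 = -9
∂L/∂y = 2(y - t) = 2(-9 - 1) = -20
∂y/∂b = 1
∂L/∂b = ∂L/∂y · ∂y/∂b = -20 × 1 = -20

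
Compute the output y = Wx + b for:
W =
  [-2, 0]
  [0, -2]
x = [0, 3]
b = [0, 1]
y = [0, -5]

Wx = [-2×0 + 0×3, 0×0 + -2×3]
   = [0, -6]
y = Wx + b = [0 + 0, -6 + 1] = [0, -5]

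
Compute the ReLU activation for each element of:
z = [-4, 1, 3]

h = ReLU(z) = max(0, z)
h = [0, 1, 3]

ReLU applied element-wise: max(0,-4)=0, max(0,1)=1, max(0,3)=3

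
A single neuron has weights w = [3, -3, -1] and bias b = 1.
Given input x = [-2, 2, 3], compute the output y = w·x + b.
y = -14

y = (3)(-2) + (-3)(2) + (-1)(3) + 1 = -14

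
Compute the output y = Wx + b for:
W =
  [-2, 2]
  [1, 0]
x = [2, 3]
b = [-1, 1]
y = [1, 3]

Wx = [-2×2 + 2×3, 1×2 + 0×3]
   = [2, 2]
y = Wx + b = [2 + -1, 2 + 1] = [1, 3]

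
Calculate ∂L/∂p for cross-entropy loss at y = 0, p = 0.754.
∂L/∂p = 4.065

∂L/∂p = -y/p + (1-y)/(1-p) = 0 + 1/0.246 = 4.065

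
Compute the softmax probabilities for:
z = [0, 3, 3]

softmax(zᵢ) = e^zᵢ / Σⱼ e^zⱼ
p = [0.0243, 0.4879, 0.4879]

exp(z) = [1, 20.09, 20.09]
Sum = 41.17
p = [0.0243, 0.4879, 0.4879]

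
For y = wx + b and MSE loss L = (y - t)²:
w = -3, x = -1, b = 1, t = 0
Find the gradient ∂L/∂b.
∂L/∂b = 8

y = wx + b = (-3)(-1) + 1 = 4
∂L/∂y = 2(y - t) = 2(4 - 0) = 8
∂y/∂b = 1
∂L/∂b = ∂L/∂y · ∂y/∂b = 8 × 1 = 8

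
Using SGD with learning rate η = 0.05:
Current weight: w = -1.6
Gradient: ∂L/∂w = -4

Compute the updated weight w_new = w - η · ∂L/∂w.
w_new = -1.4

w_new = w - η·∂L/∂w = -1.6 - 0.05×(-4) = -1.6 - (-0.2) = -1.4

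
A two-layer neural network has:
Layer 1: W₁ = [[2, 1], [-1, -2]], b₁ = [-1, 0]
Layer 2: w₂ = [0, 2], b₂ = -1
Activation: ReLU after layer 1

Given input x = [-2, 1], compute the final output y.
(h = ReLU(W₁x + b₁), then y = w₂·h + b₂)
y = -1

Layer 1 pre-activation: z₁ = [-4, 0]
After ReLU: h = [0, 0]
Layer 2 output: y = 0×0 + 2×0 + -1 = -1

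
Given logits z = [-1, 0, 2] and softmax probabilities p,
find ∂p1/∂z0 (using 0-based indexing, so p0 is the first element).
∂p1/∂z0 = -0.004797

p = softmax(z) = [0.04201, 0.1142, 0.8438]
p1 = 0.1142, p0 = 0.04201

∂p1/∂z0 = -p1 × p0 = -0.1142 × 0.04201 = -0.004797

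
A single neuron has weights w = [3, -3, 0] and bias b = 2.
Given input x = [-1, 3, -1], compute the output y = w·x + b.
y = -10

y = (3)(-1) + (-3)(3) + (0)(-1) + 2 = -10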